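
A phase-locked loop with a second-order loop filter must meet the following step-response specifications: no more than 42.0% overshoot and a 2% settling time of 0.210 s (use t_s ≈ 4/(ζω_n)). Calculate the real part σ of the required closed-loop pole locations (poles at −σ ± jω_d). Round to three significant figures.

σ ≈ 19.0

The settling-time spec alone fixes σ = ζω_n = 4/t_s = 4/0.210 = 19.0.
(Overshoot then fixes ζ = 0.266 and hence ω_d = σ·√(1−ζ²)/ζ = 69.0 rad/s.)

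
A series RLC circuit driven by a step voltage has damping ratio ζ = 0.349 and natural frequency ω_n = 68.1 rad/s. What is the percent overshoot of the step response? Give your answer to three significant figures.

%OS ≈ 31.0%

For an underdamped second-order system, %OS = 100·exp(−πζ/√(1−ζ²)).
πζ/√(1−ζ²) = π·0.349/√(1−0.122) = 1.170, so %OS = 100·e^(−1.170) = 31.0%.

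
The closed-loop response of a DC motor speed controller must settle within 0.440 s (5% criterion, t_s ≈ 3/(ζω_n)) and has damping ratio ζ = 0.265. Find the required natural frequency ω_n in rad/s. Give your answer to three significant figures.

Rearranging t_s ≈ 3/(ζω_n) gives ω_n = 3/(ζ·t_s) = 3/(0.265 × 0.440) = 25.7 rad/s.

ω_n ≈ 25.7 rad/s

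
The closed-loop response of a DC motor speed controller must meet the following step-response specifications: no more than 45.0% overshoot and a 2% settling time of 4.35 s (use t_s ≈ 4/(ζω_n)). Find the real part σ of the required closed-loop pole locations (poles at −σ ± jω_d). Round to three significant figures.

σ ≈ 0.920

The settling-time spec alone fixes σ = ζω_n = 4/t_s = 4/4.35 = 0.920.
(Overshoot then fixes ζ = 0.246 and hence ω_d = σ·√(1−ζ²)/ζ = 3.62 rad/s.)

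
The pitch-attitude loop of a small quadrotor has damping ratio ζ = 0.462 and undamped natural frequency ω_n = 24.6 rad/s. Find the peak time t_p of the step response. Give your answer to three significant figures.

The damped frequency is ω_d = ω_n√(1−ζ²) = 24.6·√(1−0.213) = 21.8 rad/s.
Peak time t_p = π/ω_d = π/21.8 = 0.144 s.

t_p ≈ 0.144 s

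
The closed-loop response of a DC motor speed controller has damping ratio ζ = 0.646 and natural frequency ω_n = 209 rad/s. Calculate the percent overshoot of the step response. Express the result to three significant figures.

%OS ≈ 7.00%

For an underdamped second-order system, %OS = 100·exp(−πζ/√(1−ζ²)).
πζ/√(1−ζ²) = π·0.646/√(1−0.417) = 2.659, so %OS = 100·e^(−2.659) = 7.00%.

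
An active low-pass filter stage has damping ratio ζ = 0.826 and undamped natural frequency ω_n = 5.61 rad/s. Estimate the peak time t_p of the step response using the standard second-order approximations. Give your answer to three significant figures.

t_p ≈ 0.993 s

The damped frequency is ω_d = ω_n√(1−ζ²) = 5.61·√(1−0.682) = 3.16 rad/s.
Peak time t_p = π/ω_d = π/3.16 = 0.993 s.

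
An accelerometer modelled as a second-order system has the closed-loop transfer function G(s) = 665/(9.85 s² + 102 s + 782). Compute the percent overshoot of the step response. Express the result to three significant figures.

Dividing through by 9.85: denominator becomes s² + 10.36 s + 79.39.
So ω_n = √79.39 = 8.91 rad/s and ζ = 10.36/(2·8.91) = 0.581.
%OS = 100 e^{−πζ/√(1−ζ²)} with ζ = 0.581 gives 10.6%.

%OS ≈ 10.6%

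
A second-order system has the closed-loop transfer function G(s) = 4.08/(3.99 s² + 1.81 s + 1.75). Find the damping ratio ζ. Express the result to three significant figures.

ζ ≈ 0.342

Dividing through by 3.99: denominator becomes s² + 0.4536 s + 0.4386.
So ω_n = √0.4386 = 0.662 rad/s and ζ = 0.4536/(2·0.662) = 0.342.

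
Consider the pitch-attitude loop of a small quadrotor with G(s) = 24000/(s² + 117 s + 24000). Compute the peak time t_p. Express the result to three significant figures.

ω_n = √24000 = 155 rad/s; ζ = 117/(2·155) = 0.378.
ω_d = ω_n√(1−ζ²) = 143 rad/s. Then t_p = π/ω_d = 0.0219 s.

t_p ≈ 0.0219 s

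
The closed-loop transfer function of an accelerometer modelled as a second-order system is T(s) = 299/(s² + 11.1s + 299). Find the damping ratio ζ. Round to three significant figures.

ω_n = √299 = 17.3 rad/s; ζ = 11.1/(2·17.3) = 0.321.

ζ ≈ 0.321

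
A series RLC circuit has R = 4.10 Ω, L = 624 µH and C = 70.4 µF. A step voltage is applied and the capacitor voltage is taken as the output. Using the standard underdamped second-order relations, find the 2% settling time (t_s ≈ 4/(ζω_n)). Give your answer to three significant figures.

t_s ≈ 0.00122 s

For a series RLC circuit (capacitor voltage as output), ω_n = 1/√(LC) = 1/√(624 µH · 70.4 µF) = 4770 rad/s.
ζ = (R/2)·√(C/L) = (4.10/2)·√(70.4 µF/624 µH) = 0.689.
t_s ≈ 4/(ζω_n) = 0.00122 s.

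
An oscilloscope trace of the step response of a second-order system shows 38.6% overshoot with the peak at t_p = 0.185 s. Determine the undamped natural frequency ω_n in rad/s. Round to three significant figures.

ζ from %OS: ζ = |ln 0.386|/√(π²+ln²0.386) = 0.290.
From t_p = π/ω_d, ω_d = π/0.185 = 17.0 rad/s, so ω_n = ω_d/√(1−ζ²) = 17.7 rad/s.

ω_n ≈ 17.7 rad/s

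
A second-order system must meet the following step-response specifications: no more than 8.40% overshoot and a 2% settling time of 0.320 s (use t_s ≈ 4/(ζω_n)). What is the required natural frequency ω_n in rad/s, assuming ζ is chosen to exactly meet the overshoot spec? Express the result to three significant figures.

Inverting the overshoot relation: ζ = |ln 0.0840|/√(π² + ln²0.0840) = 0.619.
Then ω_n = 4/(ζ t_s) = 4/(0.619 × 0.320) = 20.2 rad/s.

ω_n ≈ 20.2 rad/s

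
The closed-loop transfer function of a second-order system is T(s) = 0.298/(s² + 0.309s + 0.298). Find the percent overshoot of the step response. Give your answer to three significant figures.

Matching coefficients with s² + 2ζω_n s + ω_n² gives ω_n² = 0.298 ⇒ ω_n = 0.546 rad/s, and ζ = 0.309/(2ω_n) = 0.283.
%OS = 100·exp(−πζ/√(1−ζ²)) = 39.6%.

%OS ≈ 39.6%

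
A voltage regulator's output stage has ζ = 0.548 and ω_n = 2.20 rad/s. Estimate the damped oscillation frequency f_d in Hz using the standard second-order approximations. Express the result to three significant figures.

ω_d = ω_n√(1−ζ²) = 2.20·√0.700 = 1.84 rad/s.
f_d = ω_d/(2π) = 0.293 Hz.

f_d ≈ 0.293 Hz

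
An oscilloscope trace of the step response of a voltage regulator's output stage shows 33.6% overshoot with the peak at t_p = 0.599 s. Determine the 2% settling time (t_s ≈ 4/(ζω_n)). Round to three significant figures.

From the overshoot, ζ = −ln(OS)/√(π²+ln²(OS)) = 0.328.
t_p = π/ω_d ⇒ ω_d = 5.24 rad/s; then ω_n = ω_d/√(1−ζ²) = 5.55 rad/s.
t_s ≈ 4/(ζω_n) = 4/(0.328·5.55) = 2.20 s.

t_s ≈ 2.20 s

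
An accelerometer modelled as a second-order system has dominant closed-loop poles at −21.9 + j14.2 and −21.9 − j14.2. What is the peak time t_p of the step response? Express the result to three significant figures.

t_p = π/ω_d with ω_d = 14.2 (the imaginary part), so t_p = 0.221 s.

t_p ≈ 0.221 s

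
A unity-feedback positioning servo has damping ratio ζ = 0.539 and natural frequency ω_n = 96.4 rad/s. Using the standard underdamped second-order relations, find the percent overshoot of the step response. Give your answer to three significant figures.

For an underdamped second-order system, %OS = 100·exp(−πζ/√(1−ζ²)).
πζ/√(1−ζ²) = π·0.539/√(1−0.291) = 2.010, so %OS = 100·e^(−2.010) = 13.4%.

%OS ≈ 13.4%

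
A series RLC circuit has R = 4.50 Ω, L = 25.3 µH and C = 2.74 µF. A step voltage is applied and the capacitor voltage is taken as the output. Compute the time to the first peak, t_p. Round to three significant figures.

t_p ≈ 0.0000389 s

For a series RLC circuit (capacitor voltage as output), ω_n = 1/√(LC) = 1/√(25.3 µH · 2.74 µF) = 120000 rad/s.
ζ = (R/2)·√(C/L) = (4.50/2)·√(2.74 µF/25.3 µH) = 0.740.
ω_d = ω_n√(1−ζ²) = 80700 rad/s. t_p = π/ω_d = 0.0000389 s.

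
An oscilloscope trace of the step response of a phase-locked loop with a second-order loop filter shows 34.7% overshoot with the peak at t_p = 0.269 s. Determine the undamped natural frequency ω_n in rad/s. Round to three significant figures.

ζ from %OS: ζ = |ln 0.347|/√(π²+ln²0.347) = 0.319.
t_p = π/ω_d ⇒ ω_d = 11.7 rad/s; then ω_n = ω_d/√(1−ζ²) = 12.3 rad/s.

ω_n ≈ 12.3 rad/s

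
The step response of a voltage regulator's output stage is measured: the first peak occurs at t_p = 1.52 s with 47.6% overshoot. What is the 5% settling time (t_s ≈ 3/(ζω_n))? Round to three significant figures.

From the overshoot, ζ = −ln(OS)/√(π²+ln²(OS)) = 0.230.
From t_p = π/ω_d, ω_d = π/1.52 = 2.07 rad/s, so ω_n = ω_d/√(1−ζ²) = 2.12 rad/s.
t_s ≈ 3/(ζω_n) = 3/(0.230·2.12) = 6.14 s.

t_s ≈ 6.14 s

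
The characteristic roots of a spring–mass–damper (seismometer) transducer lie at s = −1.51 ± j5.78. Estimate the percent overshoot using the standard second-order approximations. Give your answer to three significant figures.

The poles are at −σ ± jω_d with σ = 1.51 and ω_d = 5.78, so ω_n = √(σ²+ω_d²) = 5.97 rad/s and ζ = σ/ω_n = 0.253.
%OS = 100 e^{−πζ/√(1−ζ²)} with ζ = 0.253 gives 44.0%.

%OS ≈ 44.0%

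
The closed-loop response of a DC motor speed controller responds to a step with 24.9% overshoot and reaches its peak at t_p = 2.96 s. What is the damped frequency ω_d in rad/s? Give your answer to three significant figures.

ω_d ≈ 1.06 rad/s

t_p = π/ω_d, so ω_d = π/2.96 = 1.06 rad/s.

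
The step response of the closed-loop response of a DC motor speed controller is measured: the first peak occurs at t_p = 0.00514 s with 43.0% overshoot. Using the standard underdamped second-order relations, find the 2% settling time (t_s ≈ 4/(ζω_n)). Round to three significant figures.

ζ from %OS: ζ = |ln 0.430|/√(π²+ln²0.430) = 0.259.
From t_p = π/ω_d, ω_d = π/0.00514 = 611 rad/s, so ω_n = ω_d/√(1−ζ²) = 633 rad/s.
t_s ≈ 4/(ζω_n) = 4/(0.259·633) = 0.0244 s.

t_s ≈ 0.0244 s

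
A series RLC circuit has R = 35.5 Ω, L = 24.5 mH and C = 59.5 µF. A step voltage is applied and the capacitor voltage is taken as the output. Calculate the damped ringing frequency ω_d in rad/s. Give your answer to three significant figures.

For a series RLC circuit (capacitor voltage as output), ω_n = 1/√(LC) = 1/√(24.5 mH · 59.5 µF) = 828 rad/s.
ζ = (R/2)·√(C/L) = (35.5/2)·√(59.5 µF/24.5 mH) = 0.875.
ω_d = 828·√(1 − 0.875²) = 401 rad/s.

ω_d ≈ 401 rad/s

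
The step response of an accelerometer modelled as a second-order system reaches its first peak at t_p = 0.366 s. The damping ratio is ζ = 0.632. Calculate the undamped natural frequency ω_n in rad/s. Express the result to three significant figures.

ω_n ≈ 11.1 rad/s

Peak time t_p = π/ω_d, so ω_d = π/t_p = π/0.366 = 8.58 rad/s.
ω_n = ω_d/√(1−ζ²) = 8.58/√0.601 = 11.1 rad/s.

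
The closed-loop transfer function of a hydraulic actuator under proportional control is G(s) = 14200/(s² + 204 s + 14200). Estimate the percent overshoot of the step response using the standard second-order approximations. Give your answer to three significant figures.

ω_n = √14200 = 119 rad/s; ζ = 204/(2·119) = 0.856.
%OS = 100·exp(−πζ/√(1−ζ²)) = 0.551%.

%OS ≈ 0.551%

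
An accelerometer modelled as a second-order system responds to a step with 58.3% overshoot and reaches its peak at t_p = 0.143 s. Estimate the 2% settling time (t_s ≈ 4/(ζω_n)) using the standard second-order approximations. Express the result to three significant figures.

t_s ≈ 1.06 s

From the overshoot, ζ = −ln(OS)/√(π²+ln²(OS)) = 0.169.
From t_p = π/ω_d, ω_d = π/0.143 = 22.0 rad/s, so ω_n = ω_d/√(1−ζ²) = 22.3 rad/s.
t_s ≈ 4/(ζω_n) = 4/(0.169·22.3) = 1.06 s.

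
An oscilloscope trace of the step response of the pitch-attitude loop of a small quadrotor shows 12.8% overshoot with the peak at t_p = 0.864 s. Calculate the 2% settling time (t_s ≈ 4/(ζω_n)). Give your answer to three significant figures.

From the overshoot, ζ = −ln(OS)/√(π²+ln²(OS)) = 0.548.
t_p = π/ω_d ⇒ ω_d = 3.64 rad/s; then ω_n = ω_d/√(1−ζ²) = 4.35 rad/s.
t_s ≈ 4/(ζω_n) = 4/(0.548·4.35) = 1.68 s.

t_s ≈ 1.68 s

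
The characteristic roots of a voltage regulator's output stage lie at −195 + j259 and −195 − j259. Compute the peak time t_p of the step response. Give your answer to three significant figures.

t_p ≈ 0.0121 s

t_p = π/ω_d with ω_d = 259 (the imaginary part), so t_p = 0.0121 s.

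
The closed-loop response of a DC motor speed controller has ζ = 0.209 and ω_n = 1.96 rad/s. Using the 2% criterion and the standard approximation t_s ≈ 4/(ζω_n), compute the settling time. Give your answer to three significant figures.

t_s ≈ 4/(ζω_n) = 4/(0.209 × 1.96) = 9.76 s.

t_s ≈ 9.76 s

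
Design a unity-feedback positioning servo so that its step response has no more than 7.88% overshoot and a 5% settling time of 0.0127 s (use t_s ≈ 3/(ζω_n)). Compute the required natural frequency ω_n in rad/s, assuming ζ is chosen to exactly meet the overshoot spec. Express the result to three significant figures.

Inverting the overshoot relation: ζ = |ln 0.0788|/√(π² + ln²0.0788) = 0.629.
From t_s ≈ 3/(ζω_n): ω_n = 3/(ζ·t_s) = 3/(0.629·0.0127) = 376 rad/s.

ω_n ≈ 376 rad/s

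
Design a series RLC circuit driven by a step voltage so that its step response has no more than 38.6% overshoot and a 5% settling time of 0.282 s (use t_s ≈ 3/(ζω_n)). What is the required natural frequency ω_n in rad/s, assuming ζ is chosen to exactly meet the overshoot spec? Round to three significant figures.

Inverting the overshoot relation: ζ = |ln 0.386|/√(π² + ln²0.386) = 0.290.
From t_s ≈ 3/(ζω_n): ω_n = 3/(ζ·t_s) = 3/(0.290·0.282) = 36.7 rad/s.

ω_n ≈ 36.7 rad/s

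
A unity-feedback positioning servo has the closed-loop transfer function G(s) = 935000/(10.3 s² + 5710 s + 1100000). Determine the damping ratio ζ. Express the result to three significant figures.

Dividing through by 10.3: denominator becomes s² + 554.4 s + 106800.
So ω_n = √106800 = 327 rad/s and ζ = 554.4/(2·327) = 0.848.

ζ ≈ 0.848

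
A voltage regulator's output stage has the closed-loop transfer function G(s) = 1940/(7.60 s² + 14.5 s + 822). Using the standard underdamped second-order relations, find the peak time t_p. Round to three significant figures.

t_p ≈ 0.303 s

Dividing through by 7.60: denominator becomes s² + 1.908 s + 108.2.
So ω_n = √108.2 = 10.4 rad/s and ζ = 1.908/(2·10.4) = 0.0917.
ω_d = 10.4·√(1 − 0.0917²) = 10.4 rad/s. t_p = π/ω_d = 0.303 s.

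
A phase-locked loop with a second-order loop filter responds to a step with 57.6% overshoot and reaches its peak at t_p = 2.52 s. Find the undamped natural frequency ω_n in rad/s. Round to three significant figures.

ω_n ≈ 1.27 rad/s

ζ from %OS: ζ = |ln 0.576|/√(π²+ln²0.576) = 0.173.
t_p = π/ω_d ⇒ ω_d = 1.25 rad/s; then ω_n = ω_d/√(1−ζ²) = 1.27 rad/s.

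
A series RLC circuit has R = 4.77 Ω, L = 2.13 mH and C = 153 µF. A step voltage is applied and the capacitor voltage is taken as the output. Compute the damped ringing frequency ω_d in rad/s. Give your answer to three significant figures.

ω_d ≈ 1350 rad/s

For a series RLC circuit (capacitor voltage as output), ω_n = 1/√(LC) = 1/√(2.13 mH · 153 µF) = 1750 rad/s.
ζ = (R/2)·√(C/L) = (4.77/2)·√(153 µF/2.13 mH) = 0.639.
ω_d = ω_n√(1−ζ²) = 1350 rad/s.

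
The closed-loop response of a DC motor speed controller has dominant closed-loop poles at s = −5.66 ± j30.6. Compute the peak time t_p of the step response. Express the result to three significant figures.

t_p = π/ω_d with ω_d = 30.6 (the imaginary part), so t_p = 0.103 s.

t_p ≈ 0.103 s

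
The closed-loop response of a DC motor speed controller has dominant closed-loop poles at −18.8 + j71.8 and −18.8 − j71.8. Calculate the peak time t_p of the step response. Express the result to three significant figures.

t_p ≈ 0.0438 s

t_p = π/ω_d with ω_d = 71.8 (the imaginary part), so t_p = 0.0438 s.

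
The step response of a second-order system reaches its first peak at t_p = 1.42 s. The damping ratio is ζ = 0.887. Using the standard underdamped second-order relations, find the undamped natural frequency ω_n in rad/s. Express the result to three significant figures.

ω_n ≈ 4.79 rad/s

Peak time t_p = π/ω_d, so ω_d = π/t_p = π/1.42 = 2.21 rad/s.
ω_n = ω_d/√(1−ζ²) = 2.21/√0.213 = 4.79 rad/s.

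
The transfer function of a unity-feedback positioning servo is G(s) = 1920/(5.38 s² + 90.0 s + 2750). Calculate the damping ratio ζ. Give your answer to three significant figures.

Dividing through by 5.38: denominator becomes s² + 16.73 s + 511.2.
So ω_n = √511.2 = 22.6 rad/s and ζ = 16.73/(2·22.6) = 0.370.

ζ ≈ 0.370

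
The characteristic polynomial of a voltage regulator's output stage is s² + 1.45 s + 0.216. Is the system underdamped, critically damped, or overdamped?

overdamped

a² − 4b = 1.2 > 0 (two distinct real roots); the system is overdamped.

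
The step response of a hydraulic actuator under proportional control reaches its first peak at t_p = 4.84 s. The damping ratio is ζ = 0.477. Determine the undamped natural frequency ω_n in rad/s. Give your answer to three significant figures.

Peak time t_p = π/ω_d, so ω_d = π/t_p = π/4.84 = 0.649 rad/s.
ω_n = ω_d/√(1−ζ²) = 0.649/√0.772 = 0.739 rad/s.

ω_n ≈ 0.739 rad/s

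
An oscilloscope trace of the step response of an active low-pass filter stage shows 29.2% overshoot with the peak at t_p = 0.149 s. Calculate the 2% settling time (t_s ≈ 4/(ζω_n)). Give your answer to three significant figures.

The overshoot fixes ζ = −ln(OS)/√(π²+ln²(OS)) = 0.365.
From t_p = π/ω_d, ω_d = π/0.149 = 21.1 rad/s, so ω_n = ω_d/√(1−ζ²) = 22.6 rad/s.
t_s ≈ 4/(ζω_n) = 4/(0.365·22.6) = 0.484 s.

t_s ≈ 0.484 s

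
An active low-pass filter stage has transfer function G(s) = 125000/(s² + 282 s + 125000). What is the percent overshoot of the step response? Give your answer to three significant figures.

%OS ≈ 25.5%

ω_n = √125000 = 354 rad/s; ζ = 282/(2·354) = 0.399.
Overshoot: exp(−π·0.399/√(1−0.399²)) = 0.255, i.e. 25.5%.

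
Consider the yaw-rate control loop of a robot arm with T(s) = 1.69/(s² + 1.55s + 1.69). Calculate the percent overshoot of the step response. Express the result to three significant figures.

%OS ≈ 9.70%

ω_n = √1.69 = 1.30 rad/s; ζ = 1.55/(2·1.30) = 0.596.
%OS = 100·exp(−πζ/√(1−ζ²)) = 9.70%.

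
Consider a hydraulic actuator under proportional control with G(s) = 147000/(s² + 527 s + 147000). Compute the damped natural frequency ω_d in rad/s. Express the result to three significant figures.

Comparing the denominator to s² + 2ζω_n s + ω_n²: ω_n = √147000 = 383 rad/s, and 2ζω_n = 527 so ζ = 527/(2·383) = 0.687.
The damped frequency ω_d = ω_n√(1−ζ²) = 279 rad/s.

ω_d ≈ 279 rad/s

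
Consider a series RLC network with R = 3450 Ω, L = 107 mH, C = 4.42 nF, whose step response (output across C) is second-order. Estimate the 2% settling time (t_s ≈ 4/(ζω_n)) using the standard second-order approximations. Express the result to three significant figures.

t_s ≈ 0.000248 s

For a series RLC circuit (capacitor voltage as output), ω_n = 1/√(LC) = 1/√(107 mH · 4.42 nF) = 46000 rad/s.
ζ = (R/2)·√(C/L) = (3450/2)·√(4.42 nF/107 mH) = 0.351.
t_s ≈ 4/(ζω_n) = 0.000248 s.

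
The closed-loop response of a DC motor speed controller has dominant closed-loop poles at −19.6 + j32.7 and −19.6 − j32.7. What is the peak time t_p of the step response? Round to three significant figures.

t_p ≈ 0.0961 s

t_p = π/ω_d with ω_d = 32.7 (the imaginary part), so t_p = 0.0961 s.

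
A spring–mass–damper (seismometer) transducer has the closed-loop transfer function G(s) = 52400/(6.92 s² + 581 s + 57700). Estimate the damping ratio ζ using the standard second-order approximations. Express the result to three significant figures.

ζ ≈ 0.460

Dividing through by 6.92: denominator becomes s² + 83.96 s + 8338.
So ω_n = √8338 = 91.3 rad/s and ζ = 83.96/(2·91.3) = 0.460.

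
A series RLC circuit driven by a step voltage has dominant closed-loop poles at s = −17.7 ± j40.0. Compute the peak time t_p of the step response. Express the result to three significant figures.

t_p = π/ω_d with ω_d = 40.0 (the imaginary part), so t_p = 0.0785 s.

t_p ≈ 0.0785 s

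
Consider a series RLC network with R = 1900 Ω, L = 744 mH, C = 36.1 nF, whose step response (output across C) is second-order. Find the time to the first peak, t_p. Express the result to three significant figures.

For a series RLC circuit (capacitor voltage as output), ω_n = 1/√(LC) = 1/√(744 mH · 36.1 nF) = 6100 rad/s.
ζ = (R/2)·√(C/L) = (1900/2)·√(36.1 nF/744 mH) = 0.209.
ω_d = ω_n√(1−ζ²) = 5970 rad/s. t_p = π/ω_d = 0.000527 s.

t_p ≈ 0.000527 s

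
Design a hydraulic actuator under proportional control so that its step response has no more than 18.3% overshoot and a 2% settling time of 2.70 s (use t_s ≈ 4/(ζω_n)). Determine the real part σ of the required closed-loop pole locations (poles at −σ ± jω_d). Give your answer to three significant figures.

The settling-time spec alone fixes σ = ζω_n = 4/t_s = 4/2.70 = 1.48.
(Overshoot then fixes ζ = 0.476 and hence ω_d = σ·√(1−ζ²)/ζ = 2.74 rad/s.)

σ ≈ 1.48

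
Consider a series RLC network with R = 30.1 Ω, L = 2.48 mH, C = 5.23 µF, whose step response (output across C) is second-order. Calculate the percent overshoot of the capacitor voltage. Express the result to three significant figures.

%OS ≈ 4.96%

For a series RLC circuit (capacitor voltage as output), ω_n = 1/√(LC) = 1/√(2.48 mH · 5.23 µF) = 8780 rad/s.
ζ = (R/2)·√(C/L) = (30.1/2)·√(5.23 µF/2.48 mH) = 0.691.
%OS = 100·exp(−πζ/√(1−ζ²)) = 4.96%.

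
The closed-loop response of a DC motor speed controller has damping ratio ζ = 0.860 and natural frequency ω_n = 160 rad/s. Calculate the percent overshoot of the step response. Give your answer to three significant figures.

%OS ≈ 0.502%

For an underdamped second-order system, %OS = 100·exp(−πζ/√(1−ζ²)).
πζ/√(1−ζ²) = π·0.860/√(1−0.740) = 5.295, so %OS = 100·e^(−5.295) = 0.502%.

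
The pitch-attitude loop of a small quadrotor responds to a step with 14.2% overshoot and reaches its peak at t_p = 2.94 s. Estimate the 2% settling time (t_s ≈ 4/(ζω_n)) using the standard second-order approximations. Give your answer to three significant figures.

t_s ≈ 6.02 s

The overshoot fixes ζ = −ln(OS)/√(π²+ln²(OS)) = 0.528.
t_p = π/ω_d ⇒ ω_d = 1.07 rad/s; then ω_n = ω_d/√(1−ζ²) = 1.26 rad/s.
t_s ≈ 4/(ζω_n) = 4/(0.528·1.26) = 6.02 s.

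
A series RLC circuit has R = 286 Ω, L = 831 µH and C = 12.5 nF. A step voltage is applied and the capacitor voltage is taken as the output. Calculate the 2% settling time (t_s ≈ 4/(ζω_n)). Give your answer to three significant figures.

For a series RLC circuit (capacitor voltage as output), ω_n = 1/√(LC) = 1/√(831 µH · 12.5 nF) = 310000 rad/s.
ζ = (R/2)·√(C/L) = (286/2)·√(12.5 nF/831 µH) = 0.555.
t_s ≈ 4/(ζω_n) = 0.0000232 s.

t_s ≈ 0.0000232 s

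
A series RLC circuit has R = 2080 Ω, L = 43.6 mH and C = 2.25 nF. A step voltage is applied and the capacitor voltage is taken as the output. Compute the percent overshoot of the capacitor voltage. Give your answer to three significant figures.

For a series RLC circuit (capacitor voltage as output), ω_n = 1/√(LC) = 1/√(43.6 mH · 2.25 nF) = 101000 rad/s.
ζ = (R/2)·√(C/L) = (2080/2)·√(2.25 nF/43.6 mH) = 0.236.
Overshoot: exp(−π·0.236/√(1−0.236²)) = 0.466, i.e. 46.6%.

%OS ≈ 46.6%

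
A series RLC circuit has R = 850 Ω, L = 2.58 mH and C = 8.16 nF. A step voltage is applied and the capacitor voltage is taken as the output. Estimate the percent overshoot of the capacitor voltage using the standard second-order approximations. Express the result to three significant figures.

%OS ≈ 2.66%

For a series RLC circuit (capacitor voltage as output), ω_n = 1/√(LC) = 1/√(2.58 mH · 8.16 nF) = 218000 rad/s.
ζ = (R/2)·√(C/L) = (850/2)·√(8.16 nF/2.58 mH) = 0.756.
%OS = 100 e^{−πζ/√(1−ζ²)} with ζ = 0.756 gives 2.66%.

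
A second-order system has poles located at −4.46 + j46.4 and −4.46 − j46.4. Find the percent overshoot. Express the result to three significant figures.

%OS ≈ 73.9%

The poles are at −σ ± jω_d with σ = 4.46 and ω_d = 46.4, so ω_n = √(σ²+ω_d²) = 46.6 rad/s and ζ = σ/ω_n = 0.0957.
Overshoot: exp(−π·0.0957/√(1−0.0957²)) = 0.739, i.e. 73.9%.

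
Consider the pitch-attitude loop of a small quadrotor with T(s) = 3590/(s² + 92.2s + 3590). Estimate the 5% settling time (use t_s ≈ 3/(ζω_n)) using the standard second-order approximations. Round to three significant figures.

ω_n = √3590 = 59.9 rad/s; ζ = 92.2/(2·59.9) = 0.769.
t_s ≈ 3/(ζω_n) = 3/(0.769·59.9) = 0.0651 s.

t_s ≈ 0.0651 s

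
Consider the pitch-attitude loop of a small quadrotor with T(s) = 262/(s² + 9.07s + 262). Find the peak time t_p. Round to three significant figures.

t_p ≈ 0.202 s

Comparing the denominator to s² + 2ζω_n s + ω_n²: ω_n = √262 = 16.2 rad/s, and 2ζω_n = 9.07 so ζ = 9.07/(2·16.2) = 0.280.
The damped frequency ω_d = ω_n√(1−ζ²) = 15.5 rad/s. Then t_p = π/ω_d = 0.202 s.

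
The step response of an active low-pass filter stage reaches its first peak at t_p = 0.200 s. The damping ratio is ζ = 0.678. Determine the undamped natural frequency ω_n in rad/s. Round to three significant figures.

Peak time t_p = π/ω_d, so ω_d = π/t_p = π/0.200 = 15.7 rad/s.
ω_n = ω_d/√(1−ζ²) = 15.7/√0.540 = 21.4 rad/s.

ω_n ≈ 21.4 rad/s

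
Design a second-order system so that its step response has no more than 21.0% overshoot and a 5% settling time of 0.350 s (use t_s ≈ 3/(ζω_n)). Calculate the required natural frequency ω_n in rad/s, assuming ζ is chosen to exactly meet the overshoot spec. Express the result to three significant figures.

Inverting the overshoot relation: ζ = |ln 0.210|/√(π² + ln²0.210) = 0.445.
Then ω_n = 3/(ζ t_s) = 3/(0.445 × 0.350) = 19.3 rad/s.

ω_n ≈ 19.3 rad/s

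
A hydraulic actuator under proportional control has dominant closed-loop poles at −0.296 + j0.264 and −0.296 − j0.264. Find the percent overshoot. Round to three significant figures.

With σ = 0.296, ω_d = 0.264: ω_n = √(σ²+ω_d²) = 0.397 rad/s, ζ = σ/ω_n = 0.746.
Overshoot: exp(−π·0.746/√(1−0.746²)) = 0.0295, i.e. 2.95%.

%OS ≈ 2.95%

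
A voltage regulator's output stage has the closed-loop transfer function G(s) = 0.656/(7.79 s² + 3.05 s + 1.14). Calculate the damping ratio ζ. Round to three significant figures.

ζ ≈ 0.512

Dividing through by 7.79: denominator becomes s² + 0.3915 s + 0.1463.
So ω_n = √0.1463 = 0.383 rad/s and ζ = 0.3915/(2·0.383) = 0.512.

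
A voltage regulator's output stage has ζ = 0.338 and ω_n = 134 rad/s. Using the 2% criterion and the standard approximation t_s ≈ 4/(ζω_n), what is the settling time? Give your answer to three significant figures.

t_s ≈ 4/(ζω_n) = 4/(0.338 × 134) = 0.0883 s.

t_s ≈ 0.0883 s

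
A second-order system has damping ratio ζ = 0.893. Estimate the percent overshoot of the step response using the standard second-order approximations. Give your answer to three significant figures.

For an underdamped second-order system, %OS = 100·exp(−πζ/√(1−ζ²)).
πζ/√(1−ζ²) = π·0.893/√(1−0.797) = 6.234, so %OS = 100·e^(−6.234) = 0.196%.

%OS ≈ 0.196%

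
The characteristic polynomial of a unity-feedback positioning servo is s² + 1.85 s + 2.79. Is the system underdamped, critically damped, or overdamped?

underdamped

a² − 4b = 1.85² − 4·2.79 < 0 (complex roots); the system is underdamped.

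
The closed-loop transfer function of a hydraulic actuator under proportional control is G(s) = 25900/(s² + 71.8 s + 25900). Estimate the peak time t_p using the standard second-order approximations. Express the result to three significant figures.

t_p ≈ 0.0200 s

Matching coefficients with s² + 2ζω_n s + ω_n² gives ω_n² = 25900 ⇒ ω_n = 161 rad/s, and ζ = 71.8/(2ω_n) = 0.223.
ω_d = 161·√(1 − 0.223²) = 157 rad/s. Then t_p = π/ω_d = 0.0200 s.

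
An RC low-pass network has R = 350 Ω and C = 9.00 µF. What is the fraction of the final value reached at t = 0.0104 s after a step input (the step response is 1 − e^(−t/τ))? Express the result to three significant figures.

y/y_∞ ≈ 0.963

τ = RC = 350 × 9.00 µF = 0.00315 s.
y(t)/y_∞ = 1 − e^(−t/τ) = 1 − e^(−0.0104/0.00315) = 1 − e^(−3.30) = 0.963.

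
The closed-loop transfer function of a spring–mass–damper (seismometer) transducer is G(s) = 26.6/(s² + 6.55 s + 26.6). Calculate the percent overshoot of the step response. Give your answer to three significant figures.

%OS ≈ 7.56%

Comparing the denominator to s² + 2ζω_n s + ω_n²: ω_n = √26.6 = 5.16 rad/s, and 2ζω_n = 6.55 so ζ = 6.55/(2·5.16) = 0.635.
%OS = 100 e^{−πζ/√(1−ζ²)} with ζ = 0.635 gives 7.56%.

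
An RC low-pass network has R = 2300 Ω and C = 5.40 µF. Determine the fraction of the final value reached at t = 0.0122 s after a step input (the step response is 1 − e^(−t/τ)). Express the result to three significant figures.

y/y_∞ ≈ 0.626

τ = RC = 2300 × 5.40 µF = 0.0124 s.
y(t)/y_∞ = 1 − e^(−t/τ) = 1 − e^(−0.0122/0.0124) = 1 − e^(−0.982) = 0.626.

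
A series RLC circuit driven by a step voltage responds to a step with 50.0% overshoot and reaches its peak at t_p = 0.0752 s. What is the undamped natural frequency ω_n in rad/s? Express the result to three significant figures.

ω_n ≈ 42.8 rad/s

The overshoot fixes ζ = −ln(OS)/√(π²+ln²(OS)) = 0.215.
From t_p = π/ω_d, ω_d = π/0.0752 = 41.8 rad/s, so ω_n = ω_d/√(1−ζ²) = 42.8 rad/s.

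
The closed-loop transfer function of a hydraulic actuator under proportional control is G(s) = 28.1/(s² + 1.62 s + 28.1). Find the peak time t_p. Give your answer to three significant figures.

t_p ≈ 0.600 s

Matching coefficients with s² + 2ζω_n s + ω_n² gives ω_n² = 28.1 ⇒ ω_n = 5.30 rad/s, and ζ = 1.62/(2ω_n) = 0.153.
ω_d = ω_n√(1−ζ²) = 5.24 rad/s. Then t_p = π/ω_d = 0.600 s.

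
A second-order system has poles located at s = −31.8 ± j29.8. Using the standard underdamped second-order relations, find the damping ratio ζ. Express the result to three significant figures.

ζ ≈ 0.730

The poles are at −σ ± jω_d with σ = 31.8 and ω_d = 29.8, so ω_n = √(σ²+ω_d²) = 43.6 rad/s and ζ = σ/ω_n = 0.730.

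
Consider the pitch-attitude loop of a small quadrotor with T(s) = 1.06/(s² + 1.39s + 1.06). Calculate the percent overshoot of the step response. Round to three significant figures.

%OS ≈ 5.64%

Matching coefficients with s² + 2ζω_n s + ω_n² gives ω_n² = 1.06 ⇒ ω_n = 1.03 rad/s, and ζ = 1.39/(2ω_n) = 0.675.
Overshoot: exp(−π·0.675/√(1−0.675²)) = 0.0564, i.e. 5.64%.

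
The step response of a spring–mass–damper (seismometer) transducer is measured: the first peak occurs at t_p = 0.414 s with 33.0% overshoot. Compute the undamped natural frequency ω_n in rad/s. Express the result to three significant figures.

ζ from %OS: ζ = |ln 0.330|/√(π²+ln²0.330) = 0.333.
t_p = π/ω_d ⇒ ω_d = 7.59 rad/s; then ω_n = ω_d/√(1−ζ²) = 8.05 rad/s.

ω_n ≈ 8.05 rad/s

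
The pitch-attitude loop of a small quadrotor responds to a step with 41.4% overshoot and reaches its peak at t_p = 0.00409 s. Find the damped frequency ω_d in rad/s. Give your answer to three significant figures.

ω_d ≈ 768 rad/s

t_p = π/ω_d, so ω_d = π/0.00409 = 768 rad/s.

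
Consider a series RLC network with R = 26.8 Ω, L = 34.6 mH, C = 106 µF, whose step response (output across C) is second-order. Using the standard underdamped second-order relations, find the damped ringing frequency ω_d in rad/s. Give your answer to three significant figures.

ω_d ≈ 350 rad/s

For a series RLC circuit (capacitor voltage as output), ω_n = 1/√(LC) = 1/√(34.6 mH · 106 µF) = 522 rad/s.
ζ = (R/2)·√(C/L) = (26.8/2)·√(106 µF/34.6 mH) = 0.742.
ω_d = 522·√(1 − 0.742²) = 350 rad/s.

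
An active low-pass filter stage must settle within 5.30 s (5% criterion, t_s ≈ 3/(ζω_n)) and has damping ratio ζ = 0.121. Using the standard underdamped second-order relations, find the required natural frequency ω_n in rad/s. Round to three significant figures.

ω_n ≈ 4.68 rad/s

Rearranging t_s ≈ 3/(ζω_n) gives ω_n = 3/(ζ·t_s) = 3/(0.121 × 5.30) = 4.68 rad/s.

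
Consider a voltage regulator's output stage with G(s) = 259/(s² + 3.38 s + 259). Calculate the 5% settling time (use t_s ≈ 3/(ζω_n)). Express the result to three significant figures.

Comparing the denominator to s² + 2ζω_n s + ω_n²: ω_n = √259 = 16.1 rad/s, and 2ζω_n = 3.38 so ζ = 3.38/(2·16.1) = 0.105.
t_s ≈ 3/(ζω_n) = 3/(0.105·16.1) = 1.78 s.

t_s ≈ 1.78 s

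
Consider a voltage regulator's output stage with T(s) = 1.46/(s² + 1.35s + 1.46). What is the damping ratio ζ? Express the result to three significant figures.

ζ ≈ 0.559

ω_n = √1.46 = 1.21 rad/s; ζ = 1.35/(2·1.21) = 0.559.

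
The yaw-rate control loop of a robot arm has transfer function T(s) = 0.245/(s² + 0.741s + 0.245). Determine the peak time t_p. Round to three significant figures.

Matching coefficients with s² + 2ζω_n s + ω_n² gives ω_n² = 0.245 ⇒ ω_n = 0.495 rad/s, and ζ = 0.741/(2ω_n) = 0.749.
ω_d = 0.495·√(1 − 0.749²) = 0.328 rad/s. Then t_p = π/ω_d = 9.57 s.

t_p ≈ 9.57 s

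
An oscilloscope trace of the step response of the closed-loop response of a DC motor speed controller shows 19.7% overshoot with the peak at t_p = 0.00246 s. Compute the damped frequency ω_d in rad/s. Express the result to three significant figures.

t_p = π/ω_d, so ω_d = π/0.00246 = 1280 rad/s.

ω_d ≈ 1280 rad/s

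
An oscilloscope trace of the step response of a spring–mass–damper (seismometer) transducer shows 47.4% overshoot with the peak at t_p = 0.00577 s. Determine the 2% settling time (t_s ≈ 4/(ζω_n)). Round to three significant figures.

The overshoot fixes ζ = −ln(OS)/√(π²+ln²(OS)) = 0.231.
From t_p = π/ω_d, ω_d = π/0.00577 = 544 rad/s, so ω_n = ω_d/√(1−ζ²) = 560 rad/s.
t_s ≈ 4/(ζω_n) = 4/(0.231·560) = 0.0309 s.

t_s ≈ 0.0309 s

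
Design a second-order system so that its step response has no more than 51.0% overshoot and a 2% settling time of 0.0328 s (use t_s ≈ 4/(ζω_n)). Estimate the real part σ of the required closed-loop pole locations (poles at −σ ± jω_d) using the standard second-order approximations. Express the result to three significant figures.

σ ≈ 122

The settling-time spec alone fixes σ = ζω_n = 4/t_s = 4/0.0328 = 122.
(Overshoot then fixes ζ = 0.210 and hence ω_d = σ·√(1−ζ²)/ζ = 569 rad/s.)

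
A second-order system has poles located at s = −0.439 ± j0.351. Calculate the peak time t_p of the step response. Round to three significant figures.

t_p ≈ 8.95 s

t_p = π/ω_d with ω_d = 0.351 (the imaginary part), so t_p = 8.95 s.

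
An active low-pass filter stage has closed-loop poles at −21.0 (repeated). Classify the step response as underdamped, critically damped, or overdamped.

Since there is a repeated negative-real pole, the response is critically damped.

critically damped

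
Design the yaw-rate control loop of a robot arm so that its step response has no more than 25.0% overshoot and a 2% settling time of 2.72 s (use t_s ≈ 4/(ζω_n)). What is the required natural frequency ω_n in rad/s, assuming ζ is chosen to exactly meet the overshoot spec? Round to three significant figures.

Inverting the overshoot relation: ζ = |ln 0.250|/√(π² + ln²0.250) = 0.404.
From t_s ≈ 4/(ζω_n): ω_n = 4/(ζ·t_s) = 4/(0.404·2.72) = 3.64 rad/s.

ω_n ≈ 3.64 rad/s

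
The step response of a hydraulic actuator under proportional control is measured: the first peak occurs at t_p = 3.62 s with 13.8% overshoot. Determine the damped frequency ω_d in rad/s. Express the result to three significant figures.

t_p = π/ω_d, so ω_d = π/3.62 = 0.868 rad/s.

ω_d ≈ 0.868 rad/s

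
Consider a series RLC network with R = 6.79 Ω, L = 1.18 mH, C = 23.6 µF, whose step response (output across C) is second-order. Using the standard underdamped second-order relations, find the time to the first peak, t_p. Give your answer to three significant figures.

For a series RLC circuit (capacitor voltage as output), ω_n = 1/√(LC) = 1/√(1.18 mH · 23.6 µF) = 5990 rad/s.
ζ = (R/2)·√(C/L) = (6.79/2)·√(23.6 µF/1.18 mH) = 0.480.
ω_d = ω_n√(1−ζ²) = 5260 rad/s. t_p = π/ω_d = 0.000598 s.

t_p ≈ 0.000598 s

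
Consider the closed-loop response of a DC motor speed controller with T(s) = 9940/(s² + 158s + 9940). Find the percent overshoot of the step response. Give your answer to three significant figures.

Comparing the denominator to s² + 2ζω_n s + ω_n²: ω_n = √9940 = 99.7 rad/s, and 2ζω_n = 158 so ζ = 158/(2·99.7) = 0.792.
Overshoot: exp(−π·0.792/√(1−0.792²)) = 0.0169, i.e. 1.69%.

%OS ≈ 1.69%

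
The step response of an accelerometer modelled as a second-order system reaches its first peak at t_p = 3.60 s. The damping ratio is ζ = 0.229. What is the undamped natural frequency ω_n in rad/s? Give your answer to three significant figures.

ω_n ≈ 0.896 rad/s

Peak time t_p = π/ω_d, so ω_d = π/t_p = π/3.60 = 0.873 rad/s.
ω_n = ω_d/√(1−ζ²) = 0.873/√0.948 = 0.896 rad/s.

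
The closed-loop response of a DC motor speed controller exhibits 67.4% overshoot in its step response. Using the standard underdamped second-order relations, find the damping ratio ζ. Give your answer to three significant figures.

ζ ≈ 0.125

ζ = −ln(OS)/√(π² + (ln OS)²). With OS = 0.674, ln OS = −0.3945 and ζ = 0.3945/3.166 = 0.125.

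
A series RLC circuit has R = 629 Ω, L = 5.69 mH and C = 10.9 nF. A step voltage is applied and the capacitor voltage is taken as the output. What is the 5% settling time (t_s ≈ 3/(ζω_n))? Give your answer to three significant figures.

For a series RLC circuit (capacitor voltage as output), ω_n = 1/√(LC) = 1/√(5.69 mH · 10.9 nF) = 127000 rad/s.
ζ = (R/2)·√(C/L) = (629/2)·√(10.9 nF/5.69 mH) = 0.435.
t_s ≈ 3/(ζω_n) = 0.0000543 s.

t_s ≈ 0.0000543 s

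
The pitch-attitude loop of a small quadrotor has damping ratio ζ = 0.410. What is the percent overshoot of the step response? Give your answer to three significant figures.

%OS ≈ 24.4%

For an underdamped second-order system, %OS = 100·exp(−πζ/√(1−ζ²)).
πζ/√(1−ζ²) = π·0.410/√(1−0.168) = 1.412, so %OS = 100·e^(−1.412) = 24.4%.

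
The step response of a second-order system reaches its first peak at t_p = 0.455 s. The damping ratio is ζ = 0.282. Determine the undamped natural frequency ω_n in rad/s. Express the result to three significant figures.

ω_n ≈ 7.20 rad/s

Peak time t_p = π/ω_d, so ω_d = π/t_p = π/0.455 = 6.90 rad/s.
ω_n = ω_d/√(1−ζ²) = 6.90/√0.920 = 7.20 rad/s.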